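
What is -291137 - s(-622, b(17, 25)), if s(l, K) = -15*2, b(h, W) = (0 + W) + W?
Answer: -291107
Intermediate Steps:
b(h, W) = 2*W (b(h, W) = W + W = 2*W)
s(l, K) = -30
-291137 - s(-622, b(17, 25)) = -291137 - 1*(-30) = -291137 + 30 = -291107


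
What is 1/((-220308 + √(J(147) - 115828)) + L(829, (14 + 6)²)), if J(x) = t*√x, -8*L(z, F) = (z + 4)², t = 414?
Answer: -1/(2456353/8 - I*√(115828 - 2898*√3)) ≈ -3.2569e-6 - 3.5309e-9*I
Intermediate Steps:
L(z, F) = -(4 + z)²/8 (L(z, F) = -(z + 4)²/8 = -(4 + z)²/8)
J(x) = 414*√x
1/((-220308 + √(J(147) - 115828)) + L(829, (14 + 6)²)) = 1/((-220308 + √(414*√147 - 115828)) - (4 + 829)²/8) = 1/((-220308 + √(414*(7*√3) - 115828)) - ⅛*833²) = 1/((-220308 + √(2898*√3 - 115828)) - ⅛*693889) = 1/((-220308 + √(-115828 + 2898*√3)) - 693889/8) = 1/(-2456353/8 + √(-115828 + 2898*√3))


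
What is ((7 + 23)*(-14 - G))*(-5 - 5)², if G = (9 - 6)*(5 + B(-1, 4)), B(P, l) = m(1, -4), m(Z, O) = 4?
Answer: -123000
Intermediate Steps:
B(P, l) = 4
G = 27 (G = (9 - 6)*(5 + 4) = 3*9 = 27)
((7 + 23)*(-14 - G))*(-5 - 5)² = ((7 + 23)*(-14 - 1*27))*(-5 - 5)² = (30*(-14 - 27))*(-10)² = (30*(-41))*100 = -1230*100 = -123000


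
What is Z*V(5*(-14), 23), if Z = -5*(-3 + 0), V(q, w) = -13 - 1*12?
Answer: -375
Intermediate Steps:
V(q, w) = -25 (V(q, w) = -13 - 12 = -25)
Z = 15 (Z = -5*(-3) = 15)
Z*V(5*(-14), 23) = 15*(-25) = -375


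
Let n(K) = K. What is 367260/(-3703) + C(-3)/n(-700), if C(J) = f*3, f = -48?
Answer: -9162456/92575 ≈ -98.973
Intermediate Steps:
C(J) = -144 (C(J) = -48*3 = -144)
367260/(-3703) + C(-3)/n(-700) = 367260/(-3703) - 144/(-700) = 367260*(-1/3703) - 144*(-1/700) = -367260/3703 + 36/175 = -9162456/92575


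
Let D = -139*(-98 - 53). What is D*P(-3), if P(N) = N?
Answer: -62967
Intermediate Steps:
D = 20989 (D = -139*(-151) = 20989)
D*P(-3) = 20989*(-3) = -62967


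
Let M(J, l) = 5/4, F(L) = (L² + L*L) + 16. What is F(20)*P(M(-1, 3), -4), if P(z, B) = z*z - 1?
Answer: 459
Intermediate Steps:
F(L) = 16 + 2*L² (F(L) = (L² + L²) + 16 = 2*L² + 16 = 16 + 2*L²)
M(J, l) = 5/4 (M(J, l) = 5*(¼) = 5/4)
P(z, B) = -1 + z² (P(z, B) = z² - 1 = -1 + z²)
F(20)*P(M(-1, 3), -4) = (16 + 2*20²)*(-1 + (5/4)²) = (16 + 2*400)*(-1 + 25/16) = (16 + 800)*(9/16) = 816*(9/16) = 459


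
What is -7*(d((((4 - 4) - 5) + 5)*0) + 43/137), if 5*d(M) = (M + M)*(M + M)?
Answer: -301/137 ≈ -2.1971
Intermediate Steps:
d(M) = 4*M**2/5 (d(M) = ((M + M)*(M + M))/5 = ((2*M)*(2*M))/5 = (4*M**2)/5 = 4*M**2/5)
-7*(d((((4 - 4) - 5) + 5)*0) + 43/137) = -7*(4*((((4 - 4) - 5) + 5)*0)**2/5 + 43/137) = -7*(4*(((0 - 5) + 5)*0)**2/5 + 43*(1/137)) = -7*(4*((-5 + 5)*0)**2/5 + 43/137) = -7*(4*(0*0)**2/5 + 43/137) = -7*((4/5)*0**2 + 43/137) = -7*((4/5)*0 + 43/137) = -7*(0 + 43/137) = -7*43/137 = -301/137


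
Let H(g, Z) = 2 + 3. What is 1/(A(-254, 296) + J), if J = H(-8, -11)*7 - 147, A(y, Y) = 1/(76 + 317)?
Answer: -393/44015 ≈ -0.0089288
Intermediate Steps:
H(g, Z) = 5
A(y, Y) = 1/393
J = -112 (J = 5*7 - 147 = 35 - 147 = -112)
1/(A(-254, 296) + J) = 1/(1/393 - 112) = 1/(-44015/393) = -393/44015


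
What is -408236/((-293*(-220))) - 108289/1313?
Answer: -1879080702/21158995 ≈ -88.808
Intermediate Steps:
-408236/((-293*(-220))) - 108289/1313 = -408236/64460 - 108289*1/1313 = -408236*1/64460 - 108289/1313 = -102059/16115 - 108289/1313 = -1879080702/21158995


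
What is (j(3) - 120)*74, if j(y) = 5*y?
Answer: -7770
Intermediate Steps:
(j(3) - 120)*74 = (5*3 - 120)*74 = (15 - 120)*74 = -105*74 = -7770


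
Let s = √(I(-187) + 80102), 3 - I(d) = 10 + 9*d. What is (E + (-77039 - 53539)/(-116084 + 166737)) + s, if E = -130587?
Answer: -6614753889/50653 + √81778 ≈ -1.3030e+5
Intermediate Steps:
I(d) = -7 - 9*d (I(d) = 3 - (10 + 9*d) = 3 + (-10 - 9*d) = -7 - 9*d)
s = √81778 (s = √((-7 - 9*(-187)) + 80102) = √((-7 + 1683) + 80102) = √(1676 + 80102) = √81778 ≈ 285.97)
(E + (-77039 - 53539)/(-116084 + 166737)) + s = (-130587 + (-77039 - 53539)/(-116084 + 166737)) + √81778 = (-130587 - 130578/50653) + √81778 = -6614753889/50653 + √81778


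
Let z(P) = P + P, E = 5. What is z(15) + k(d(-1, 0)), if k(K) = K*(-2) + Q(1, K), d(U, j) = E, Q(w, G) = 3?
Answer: 23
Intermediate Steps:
d(U, j) = 5
k(K) = 3 - 2*K (k(K) = K*(-2) + 3 = -2*K + 3 = 3 - 2*K)
z(P) = 2*P
z(15) + k(d(-1, 0)) = 2*15 + (3 - 2*5) = 30 + (3 - 10) = 30 - 7 = 23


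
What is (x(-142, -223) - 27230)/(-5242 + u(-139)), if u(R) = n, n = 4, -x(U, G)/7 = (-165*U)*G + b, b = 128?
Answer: -18273052/2619 ≈ -6977.1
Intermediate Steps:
x(U, G) = -896 + 1155*G*U (x(U, G) = -7*((-165*U)*G + 128) = -7*(-165*G*U + 128) = -7*(128 - 165*G*U) = -896 + 1155*G*U)
u(R) = 4
(x(-142, -223) - 27230)/(-5242 + u(-139)) = ((-896 + 1155*(-223)*(-142)) - 27230)/(-5242 + 4) = ((-896 + 36574230) - 27230)/(-5238) = (36573334 - 27230)*(-1/5238) = 36546104*(-1/5238) = -18273052/2619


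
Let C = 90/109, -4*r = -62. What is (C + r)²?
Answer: 12666481/47524 ≈ 266.53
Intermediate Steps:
r = 31/2 (r = -¼*(-62) = 31/2 ≈ 15.500)
C = 90/109 (C = 90*(1/109) = 90/109 ≈ 0.82569)
(C + r)² = (90/109 + 31/2)² = (3559/218)² = 12666481/47524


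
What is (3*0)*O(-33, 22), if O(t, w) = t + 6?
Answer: 0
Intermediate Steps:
O(t, w) = 6 + t
(3*0)*O(-33, 22) = (3*0)*(6 - 33) = 0*(-27) = 0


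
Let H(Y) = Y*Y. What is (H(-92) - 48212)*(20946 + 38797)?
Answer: -2374664764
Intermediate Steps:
H(Y) = Y²
(H(-92) - 48212)*(20946 + 38797) = ((-92)² - 48212)*(20946 + 38797) = (8464 - 48212)*59743 = -39748*59743 = -2374664764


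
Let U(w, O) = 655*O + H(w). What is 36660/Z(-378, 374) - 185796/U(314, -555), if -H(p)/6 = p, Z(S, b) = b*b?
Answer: 99455291/129070579 ≈ 0.77055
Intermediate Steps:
Z(S, b) = b²
H(p) = -6*p
U(w, O) = -6*w + 655*O (U(w, O) = 655*O - 6*w = -6*w + 655*O)
36660/Z(-378, 374) - 185796/U(314, -555) = 36660/(374²) - 185796/(-6*314 + 655*(-555)) = 36660/139876 - 185796/(-1884 - 363525) = 36660*(1/139876) - 185796/(-365409) = 9165/34969 - 185796*(-1/365409) = 9165/34969 + 20644/40601 = 99455291/129070579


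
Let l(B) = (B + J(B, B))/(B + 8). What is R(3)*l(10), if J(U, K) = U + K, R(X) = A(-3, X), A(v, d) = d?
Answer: 5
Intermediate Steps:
R(X) = X
J(U, K) = K + U
l(B) = 3*B/(8 + B) (l(B) = (B + (B + B))/(B + 8) = (B + 2*B)/(8 + B) = (3*B)/(8 + B) = 3*B/(8 + B))
R(3)*l(10) = 3*(3*10/(8 + 10)) = 3*(3*10/18) = 3*(3*10*(1/18)) = 3*(5/3) = 5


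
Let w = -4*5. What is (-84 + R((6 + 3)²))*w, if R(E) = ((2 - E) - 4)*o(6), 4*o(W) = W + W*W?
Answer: 19110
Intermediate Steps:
o(W) = W/4 + W²/4 (o(W) = (W + W*W)/4 = (W + W²)/4 = W/4 + W²/4)
w = -20
R(E) = -21 - 21*E/2 (R(E) = ((2 - E) - 4)*((¼)*6*(1 + 6)) = (-2 - E)*((¼)*6*7) = (-2 - E)*(21/2) = -21 - 21*E/2)
(-84 + R((6 + 3)²))*w = (-84 + (-21 - 21*(6 + 3)²/2))*(-20) = (-84 + (-21 - 21/2*9²))*(-20) = (-84 + (-21 - 21/2*81))*(-20) = (-84 + (-21 - 1701/2))*(-20) = (-84 - 1743/2)*(-20) = -1911/2*(-20) = 19110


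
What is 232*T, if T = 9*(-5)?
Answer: -10440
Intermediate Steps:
T = -45
232*T = 232*(-45) = -10440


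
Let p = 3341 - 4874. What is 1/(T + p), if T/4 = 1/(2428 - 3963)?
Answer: -1535/2353159 ≈ -0.00065231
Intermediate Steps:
p = -1533
T = -4/1535 (T = 4/(2428 - 3963) = 4/(-1535) = 4*(-1/1535) = -4/1535 ≈ -0.0026059)
1/(T + p) = 1/(-4/1535 - 1533) = 1/(-2353159/1535) = -1535/2353159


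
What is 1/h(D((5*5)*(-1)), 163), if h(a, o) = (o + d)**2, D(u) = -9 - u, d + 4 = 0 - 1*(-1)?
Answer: 1/25600 ≈ 3.9063e-5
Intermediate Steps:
d = -3 (d = -4 + (0 - 1*(-1)) = -4 + (0 + 1) = -4 + 1 = -3)
h(a, o) = (-3 + o)**2 (h(a, o) = (o - 3)**2 = (-3 + o)**2)
1/h(D((5*5)*(-1)), 163) = 1/((-3 + 163)**2) = 1/(160**2) = 1/25600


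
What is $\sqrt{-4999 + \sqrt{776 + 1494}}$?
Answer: $\sqrt{-4999 + \sqrt{2270}} \approx 70.366 i$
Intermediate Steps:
$\sqrt{-4999 + \sqrt{776 + 1494}} = \sqrt{-4999 + \sqrt{2270}}$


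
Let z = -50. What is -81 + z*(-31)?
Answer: 1469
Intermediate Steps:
-81 + z*(-31) = -81 - 50*(-31) = -81 + 1550 = 1469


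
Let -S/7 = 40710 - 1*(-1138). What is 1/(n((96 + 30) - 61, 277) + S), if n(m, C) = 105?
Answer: -1/292831 ≈ -3.4149e-6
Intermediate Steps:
S = -292936 (S = -7*(40710 - 1*(-1138)) = -7*(40710 + 1138) = -7*41848 = -292936)
1/(n((96 + 30) - 61, 277) + S) = 1/(105 - 292936) = 1/(-292831) = -1/292831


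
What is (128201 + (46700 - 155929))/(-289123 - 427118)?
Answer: -6324/238747 ≈ -0.026488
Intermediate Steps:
(128201 + (46700 - 155929))/(-289123 - 427118) = (128201 - 109229)/(-716241) = 18972*(-1/716241) = -6324/238747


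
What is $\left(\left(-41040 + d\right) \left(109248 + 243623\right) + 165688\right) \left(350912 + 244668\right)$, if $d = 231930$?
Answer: $40118096604719240$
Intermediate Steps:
$\left(\left(-41040 + d\right) \left(109248 + 243623\right) + 165688\right) \left(350912 + 244668\right) = \left(\left(-41040 + 231930\right) \left(109248 + 243623\right) + 165688\right) \left(350912 + 244668\right) = \left(190890 \cdot 352871 + 165688\right) 595580 = \left(67359545190 + 165688\right) 595580 = 67359710878 \cdot 595580 = 40118096604719240$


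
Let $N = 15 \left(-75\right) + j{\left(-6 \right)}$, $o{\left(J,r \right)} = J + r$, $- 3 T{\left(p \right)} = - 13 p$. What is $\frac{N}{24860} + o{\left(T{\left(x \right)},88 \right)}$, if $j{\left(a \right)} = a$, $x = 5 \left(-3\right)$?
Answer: $\frac{570649}{24860} \approx 22.954$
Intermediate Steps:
$x = -15$
$T{\left(p \right)} = \frac{13 p}{3}$ ($T{\left(p \right)} = - \frac{\left(-13\right) p}{3} = \frac{13 p}{3}$)
$N = -1131$ ($N = 15 \left(-75\right) - 6 = -1125 - 6 = -1131$)
$\frac{N}{24860} + o{\left(T{\left(x \right)},88 \right)} = - \frac{1131}{24860} + \left(\frac{13}{3} \left(-15\right) + 88\right) = \left(-1131\right) \frac{1}{24860} + \left(-65 + 88\right) = - \frac{1131}{24860} + 23 = \frac{570649}{24860}$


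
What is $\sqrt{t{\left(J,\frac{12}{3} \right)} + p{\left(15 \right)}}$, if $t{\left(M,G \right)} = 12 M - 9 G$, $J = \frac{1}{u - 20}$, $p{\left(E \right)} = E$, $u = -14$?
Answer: $\frac{11 i \sqrt{51}}{17} \approx 4.6209 i$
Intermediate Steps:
$J = - \frac{1}{34}$ ($J = \frac{1}{-14 - 20} = \frac{1}{-34} = - \frac{1}{34} \approx -0.029412$)
$t{\left(M,G \right)} = - 9 G + 12 M$
$\sqrt{t{\left(J,\frac{12}{3} \right)} + p{\left(15 \right)}} = \sqrt{\left(- 9 \cdot \frac{12}{3} + 12 \left(- \frac{1}{34}\right)\right) + 15} = \sqrt{\left(- 9 \cdot 12 \cdot \frac{1}{3} - \frac{6}{17}\right) + 15} = \sqrt{\left(\left(-9\right) 4 - \frac{6}{17}\right) + 15} = \sqrt{\left(-36 - \frac{6}{17}\right) + 15} = \sqrt{- \frac{618}{17} + 15} = \sqrt{- \frac{363}{17}} = \frac{11 i \sqrt{51}}{17}$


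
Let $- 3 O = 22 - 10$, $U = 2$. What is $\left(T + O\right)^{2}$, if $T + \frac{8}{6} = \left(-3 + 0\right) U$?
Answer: $\frac{1156}{9} \approx 128.44$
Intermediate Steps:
$T = - \frac{22}{3}$ ($T = - \frac{4}{3} + \left(-3 + 0\right) 2 = - \frac{4}{3} - 6 = - \frac{22}{3} \approx -7.3333$)
$O = -4$ ($O = - \frac{22 - 10}{3} = \left(- \frac{1}{3}\right) 12 = -4$)
$\left(T + O\right)^{2} = \left(- \frac{22}{3} - 4\right)^{2} = \left(- \frac{34}{3}\right)^{2} = \frac{1156}{9}$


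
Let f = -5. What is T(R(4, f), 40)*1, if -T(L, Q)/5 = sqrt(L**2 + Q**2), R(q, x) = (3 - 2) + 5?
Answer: -10*sqrt(409) ≈ -202.24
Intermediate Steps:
R(q, x) = 6 (R(q, x) = 1 + 5 = 6)
T(L, Q) = -5*sqrt(L**2 + Q**2)
T(R(4, f), 40)*1 = -5*sqrt(6**2 + 40**2)*1 = -5*sqrt(36 + 1600)*1 = -10*sqrt(409)*1 = -10*sqrt(409)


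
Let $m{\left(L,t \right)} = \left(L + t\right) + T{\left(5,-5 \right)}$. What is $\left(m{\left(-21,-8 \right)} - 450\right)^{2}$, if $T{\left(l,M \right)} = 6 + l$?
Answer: $219024$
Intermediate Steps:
$m{\left(L,t \right)} = 11 + L + t$ ($m{\left(L,t \right)} = \left(L + t\right) + \left(6 + 5\right) = \left(L + t\right) + 11 = 11 + L + t$)
$\left(m{\left(-21,-8 \right)} - 450\right)^{2} = \left(\left(11 - 21 - 8\right) - 450\right)^{2} = \left(-18 - 450\right)^{2} = \left(-468\right)^{2} = 219024$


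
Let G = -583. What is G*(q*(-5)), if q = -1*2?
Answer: -5830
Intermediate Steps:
q = -2
G*(q*(-5)) = -(-1166)*(-5) = -583*10 = -5830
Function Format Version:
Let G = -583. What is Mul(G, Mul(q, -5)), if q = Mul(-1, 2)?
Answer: -5830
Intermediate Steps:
q = -2
Mul(G, Mul(q, -5)) = Mul(-583, Mul(-2, -5)) = Mul(-583, 10) = -5830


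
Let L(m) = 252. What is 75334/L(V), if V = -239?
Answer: 5381/18 ≈ 298.94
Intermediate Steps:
75334/L(V) = 75334/252 = 75334*(1/252) = 5381/18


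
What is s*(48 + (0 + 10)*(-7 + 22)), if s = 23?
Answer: 4554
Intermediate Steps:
s*(48 + (0 + 10)*(-7 + 22)) = 23*(48 + (0 + 10)*(-7 + 22)) = 23*(48 + 10*15) = 23*(48 + 150) = 23*198 = 4554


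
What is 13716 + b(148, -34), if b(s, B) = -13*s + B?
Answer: 11758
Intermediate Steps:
b(s, B) = B - 13*s
13716 + b(148, -34) = 13716 + (-34 - 13*148) = 13716 + (-34 - 1924) = 13716 - 1958 = 11758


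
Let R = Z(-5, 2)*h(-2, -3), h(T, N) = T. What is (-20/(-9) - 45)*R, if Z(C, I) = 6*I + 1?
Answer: 10010/9 ≈ 1112.2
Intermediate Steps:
Z(C, I) = 1 + 6*I
R = -26 (R = (1 + 6*2)*(-2) = (1 + 12)*(-2) = 13*(-2) = -26)
(-20/(-9) - 45)*R = (-20/(-9) - 45)*(-26) = (-20*(-⅑) - 45)*(-26) = (20/9 - 45)*(-26) = -385/9*(-26) = 10010/9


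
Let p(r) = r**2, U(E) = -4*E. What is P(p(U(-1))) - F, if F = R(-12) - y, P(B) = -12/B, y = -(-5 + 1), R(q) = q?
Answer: 61/4 ≈ 15.250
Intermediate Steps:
y = 4 (y = -1*(-4) = 4)
F = -16 (F = -12 - 1*4 = -12 - 4 = -16)
P(p(U(-1))) - F = -12/((-4*(-1))**2) - 1*(-16) = -12/(4**2) + 16 = -12/16 + 16 = -12*1/16 + 16 = -3/4 + 16 = 61/4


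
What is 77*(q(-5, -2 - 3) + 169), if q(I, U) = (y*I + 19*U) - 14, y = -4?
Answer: 6160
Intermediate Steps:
q(I, U) = -14 - 4*I + 19*U (q(I, U) = (-4*I + 19*U) - 14 = -14 - 4*I + 19*U)
77*(q(-5, -2 - 3) + 169) = 77*((-14 - 4*(-5) + 19*(-2 - 3)) + 169) = 77*((-14 + 20 + 19*(-5)) + 169) = 77*((-14 + 20 - 95) + 169) = 77*(-89 + 169) = 77*80 = 6160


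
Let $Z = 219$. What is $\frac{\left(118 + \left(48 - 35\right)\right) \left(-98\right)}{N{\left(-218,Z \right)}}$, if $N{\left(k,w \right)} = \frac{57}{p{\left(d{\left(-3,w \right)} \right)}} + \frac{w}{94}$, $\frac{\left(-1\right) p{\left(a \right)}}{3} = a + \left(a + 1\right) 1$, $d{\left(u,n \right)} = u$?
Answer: $- \frac{6033860}{2881} \approx -2094.4$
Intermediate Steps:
$p{\left(a \right)} = -3 - 6 a$ ($p{\left(a \right)} = - 3 \left(a + \left(a + 1\right) 1\right) = - 3 \left(a + \left(1 + a\right) 1\right) = - 3 \left(a + \left(1 + a\right)\right) = - 3 \left(1 + 2 a\right) = -3 - 6 a$)
$N{\left(k,w \right)} = \frac{19}{5} + \frac{w}{94}$ ($N{\left(k,w \right)} = \frac{57}{-3 - -18} + \frac{w}{94} = \frac{57}{-3 + 18} + w \frac{1}{94} = \frac{57}{15} + \frac{w}{94} = 57 \cdot \frac{1}{15} + \frac{w}{94} = \frac{19}{5} + \frac{w}{94}$)
$\frac{\left(118 + \left(48 - 35\right)\right) \left(-98\right)}{N{\left(-218,Z \right)}} = \frac{\left(118 + \left(48 - 35\right)\right) \left(-98\right)}{\frac{19}{5} + \frac{1}{94} \cdot 219} = \frac{\left(118 + 13\right) \left(-98\right)}{\frac{19}{5} + \frac{219}{94}} = \frac{131 \left(-98\right)}{\frac{2881}{470}} = \left(-12838\right) \frac{470}{2881} = - \frac{6033860}{2881}$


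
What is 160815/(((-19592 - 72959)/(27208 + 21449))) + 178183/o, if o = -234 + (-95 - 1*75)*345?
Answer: -460770568907053/5449773084 ≈ -84549.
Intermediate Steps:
o = -58884 (o = -234 + (-95 - 75)*345 = -234 - 170*345 = -234 - 58650 = -58884)
160815/(((-19592 - 72959)/(27208 + 21449))) + 178183/o = 160815/(((-19592 - 72959)/(27208 + 21449))) + 178183/(-58884) = 160815/((-92551/48657)) + 178183*(-1/58884) = 160815/((-92551*1/48657)) - 178183/58884 = 160815/(-92551/48657) - 178183/58884 = 160815*(-48657/92551) - 178183/58884 = -7824775455/92551 - 178183/58884 = -460770568907053/5449773084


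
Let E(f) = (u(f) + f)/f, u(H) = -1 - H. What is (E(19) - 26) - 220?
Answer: -4675/19 ≈ -246.05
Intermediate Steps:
E(f) = -1/f (E(f) = ((-1 - f) + f)/f = -1/f)
(E(19) - 26) - 220 = (-1/19 - 26) - 220 = -495/19 - 220 = -4675/19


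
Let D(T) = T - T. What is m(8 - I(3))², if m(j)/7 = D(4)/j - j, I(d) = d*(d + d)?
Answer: 4900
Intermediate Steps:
D(T) = 0
I(d) = 2*d² (I(d) = d*(2*d) = 2*d²)
m(j) = -7*j (m(j) = 7*(0/j - j) = 7*(0 - j) = 7*(-j) = -7*j)
m(8 - I(3))² = (-7*(8 - 2*3²))² = (-7*(8 - 2*9))² = (-7*(8 - 1*18))² = (-7*(8 - 18))² = (-7*(-10))² = 70² = 4900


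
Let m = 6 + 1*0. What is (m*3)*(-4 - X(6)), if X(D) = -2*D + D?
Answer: 36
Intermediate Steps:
X(D) = -D
m = 6 (m = 6 + 0 = 6)
(m*3)*(-4 - X(6)) = (6*3)*(-4 - (-1)*6) = 18*(-4 - 1*(-6)) = 18*(-4 + 6) = 18*2 = 36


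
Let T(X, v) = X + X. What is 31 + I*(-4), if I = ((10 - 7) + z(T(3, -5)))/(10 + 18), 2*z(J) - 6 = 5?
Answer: 417/14 ≈ 29.786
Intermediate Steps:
T(X, v) = 2*X
z(J) = 11/2 (z(J) = 3 + (½)*5 = 3 + 5/2 = 11/2)
I = 17/56 (I = ((10 - 7) + 11/2)/(10 + 18) = (3 + 11/2)/28 = (17/2)*(1/28) = 17/56 ≈ 0.30357)
31 + I*(-4) = 31 + (17/56)*(-4) = 31 - 17/14 = 417/14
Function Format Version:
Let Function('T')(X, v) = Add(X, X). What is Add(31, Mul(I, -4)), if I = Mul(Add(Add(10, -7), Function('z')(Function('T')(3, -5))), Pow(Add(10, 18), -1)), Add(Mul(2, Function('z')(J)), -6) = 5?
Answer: Rational(417, 14) ≈ 29.786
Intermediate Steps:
Function('T')(X, v) = Mul(2, X)
Function('z')(J) = Rational(11, 2) (Function('z')(J) = Add(3, Mul(Rational(1, 2), 5)) = Add(3, Rational(5, 2)) = Rational(11, 2))
I = Rational(17, 56) (I = Mul(Add(Add(10, -7), Rational(11, 2)), Pow(Add(10, 18), -1)) = Mul(Add(3, Rational(11, 2)), Pow(28, -1)) = Mul(Rational(17, 2), Rational(1, 28)) = Rational(17, 56) ≈ 0.30357)
Add(31, Mul(I, -4)) = Add(31, Mul(Rational(17, 56), -4)) = Add(31, Rational(-17, 14)) = Rational(417, 14)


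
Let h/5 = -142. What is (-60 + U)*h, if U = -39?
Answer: 70290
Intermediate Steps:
h = -710 (h = 5*(-142) = -710)
(-60 + U)*h = (-60 - 39)*(-710) = -99*(-710) = 70290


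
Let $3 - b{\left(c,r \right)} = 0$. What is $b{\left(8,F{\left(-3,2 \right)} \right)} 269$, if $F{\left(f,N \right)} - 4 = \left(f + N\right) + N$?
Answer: $807$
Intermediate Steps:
$F{\left(f,N \right)} = 4 + f + 2 N$ ($F{\left(f,N \right)} = 4 + \left(\left(f + N\right) + N\right) = 4 + \left(\left(N + f\right) + N\right) = 4 + \left(f + 2 N\right) = 4 + f + 2 N$)
$b{\left(c,r \right)} = 3$ ($b{\left(c,r \right)} = 3 - 0 = 3 + 0 = 3$)
$b{\left(8,F{\left(-3,2 \right)} \right)} 269 = 3 \cdot 269 = 807$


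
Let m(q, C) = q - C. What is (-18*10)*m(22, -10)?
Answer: -5760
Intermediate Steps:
(-18*10)*m(22, -10) = (-18*10)*(22 - 1*(-10)) = -180*(22 + 10) = -180*32 = -5760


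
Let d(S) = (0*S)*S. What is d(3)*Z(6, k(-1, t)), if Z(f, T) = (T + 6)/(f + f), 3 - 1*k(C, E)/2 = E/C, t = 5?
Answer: 0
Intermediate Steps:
k(C, E) = 6 - 2*E/C
Z(f, T) = (6 + T)/(2*f) (Z(f, T) = (6 + T)/((2*f)) = (6 + T)*(1/(2*f)) = (6 + T)/(2*f))
d(S) = 0 (d(S) = 0*S = 0)
d(3)*Z(6, k(-1, t)) = 0*((½)*(6 + (6 - 2*5/(-1)))/6) = 0*((½)*(⅙)*(6 + (6 - 2*5*(-1)))) = 0*((½)*(⅙)*(6 + (6 + 10))) = 0*((½)*(⅙)*(6 + 16)) = 0*((½)*(⅙)*22) = 0*(11/6) = 0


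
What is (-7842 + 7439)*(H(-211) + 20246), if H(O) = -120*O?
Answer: -18363098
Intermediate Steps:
(-7842 + 7439)*(H(-211) + 20246) = (-7842 + 7439)*(-120*(-211) + 20246) = -403*(25320 + 20246) = -403*45566 = -18363098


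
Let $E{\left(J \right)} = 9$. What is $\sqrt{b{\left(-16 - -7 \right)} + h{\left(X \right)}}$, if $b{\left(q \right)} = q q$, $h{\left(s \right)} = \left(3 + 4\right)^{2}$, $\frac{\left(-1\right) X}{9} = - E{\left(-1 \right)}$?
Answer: $\sqrt{130} \approx 11.402$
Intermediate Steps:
$X = 81$ ($X = - 9 \left(\left(-1\right) 9\right) = \left(-9\right) \left(-9\right) = 81$)
$h{\left(s \right)} = 49$ ($h{\left(s \right)} = 7^{2} = 49$)
$b{\left(q \right)} = q^{2}$
$\sqrt{b{\left(-16 - -7 \right)} + h{\left(X \right)}} = \sqrt{\left(-16 - -7\right)^{2} + 49} = \sqrt{\left(-16 + 7\right)^{2} + 49} = \sqrt{\left(-9\right)^{2} + 49} = \sqrt{81 + 49} = \sqrt{130}$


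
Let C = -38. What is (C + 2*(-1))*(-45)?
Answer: 1800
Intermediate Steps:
(C + 2*(-1))*(-45) = (-38 + 2*(-1))*(-45) = (-38 - 2)*(-45) = -40*(-45) = 1800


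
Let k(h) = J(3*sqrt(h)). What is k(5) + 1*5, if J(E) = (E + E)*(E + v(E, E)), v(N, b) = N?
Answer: 185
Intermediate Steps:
J(E) = 4*E**2 (J(E) = (E + E)*(E + E) = (2*E)*(2*E) = 4*E**2)
k(h) = 36*h (k(h) = 4*(3*sqrt(h))**2 = 4*(9*h) = 36*h)
k(5) + 1*5 = 36*5 + 1*5 = 180 + 5 = 185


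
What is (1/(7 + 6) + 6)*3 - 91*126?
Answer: -148821/13 ≈ -11448.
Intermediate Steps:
(1/(7 + 6) + 6)*3 - 91*126 = (1/13 + 6)*3 - 11466 = (79/13)*3 - 11466 = 237/13 - 11466 = -148821/13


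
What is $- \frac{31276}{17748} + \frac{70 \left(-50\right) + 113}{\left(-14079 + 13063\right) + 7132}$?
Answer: $- \frac{62849123}{27136692} \approx -2.316$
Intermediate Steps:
$- \frac{31276}{17748} + \frac{70 \left(-50\right) + 113}{\left(-14079 + 13063\right) + 7132} = \left(-31276\right) \frac{1}{17748} + \frac{-3500 + 113}{-1016 + 7132} = - \frac{7819}{4437} - \frac{3387}{6116} = - \frac{62849123}{27136692}$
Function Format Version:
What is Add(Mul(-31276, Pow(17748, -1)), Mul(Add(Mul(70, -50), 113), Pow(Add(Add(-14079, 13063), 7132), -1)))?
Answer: Rational(-62849123, 27136692) ≈ -2.3160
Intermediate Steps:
Add(Mul(-31276, Pow(17748, -1)), Mul(Add(Mul(70, -50), 113), Pow(Add(Add(-14079, 13063), 7132), -1))) = Add(Mul(-31276, Rational(1, 17748)), Mul(Add(-3500, 113), Pow(Add(-1016, 7132), -1))) = Add(Rational(-7819, 4437), Mul(-3387, Pow(6116, -1))) = Add(Rational(-7819, 4437), Mul(-3387, Rational(1, 6116))) = Add(Rational(-7819, 4437), Rational(-3387, 6116)) = Rational(-62849123, 27136692)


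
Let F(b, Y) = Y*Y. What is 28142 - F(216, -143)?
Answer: 7693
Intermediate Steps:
F(b, Y) = Y**2
28142 - F(216, -143) = 28142 - 1*(-143)**2 = 28142 - 1*20449 = 28142 - 20449 = 7693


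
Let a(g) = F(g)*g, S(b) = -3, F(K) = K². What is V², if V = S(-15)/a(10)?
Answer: 9/1000000 ≈ 9.0000e-6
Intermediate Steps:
a(g) = g³ (a(g) = g²*g = g³)
V = -3/1000 (V = -3/(10³) = -3/1000 ≈ -0.0030000)
V² = (-3/1000)² = 9/1000000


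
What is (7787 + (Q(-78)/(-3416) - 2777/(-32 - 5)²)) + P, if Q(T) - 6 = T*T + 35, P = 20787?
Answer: 19086936277/668072 ≈ 28570.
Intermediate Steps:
Q(T) = 41 + T² (Q(T) = 6 + (T*T + 35) = 6 + (T² + 35) = 6 + (35 + T²) = 41 + T²)
(7787 + (Q(-78)/(-3416) - 2777/(-32 - 5)²)) + P = (7787 + ((41 + (-78)²)/(-3416) - 2777/(-32 - 5)²)) + 20787 = (7787 + ((41 + 6084)*(-1/3416) - 2777/((-37)²))) + 20787 = (7787 + (6125*(-1/3416) - 2777/1369)) + 20787 = (7787 + (-875/488 - 2777*1/1369)) + 20787 = (7787 + (-875/488 - 2777/1369)) + 20787 = (7787 - 2553051/668072) + 20787 = 5199723613/668072 + 20787 = 19086936277/668072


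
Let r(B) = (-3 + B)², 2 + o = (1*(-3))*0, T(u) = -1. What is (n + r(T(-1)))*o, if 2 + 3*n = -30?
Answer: -32/3 ≈ -10.667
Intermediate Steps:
n = -32/3 (n = -⅔ + (⅓)*(-30) = -⅔ - 10 = -32/3 ≈ -10.667)
o = -2 (o = -2 + (1*(-3))*0 = -2 - 3*0 = -2 + 0 = -2)
(n + r(T(-1)))*o = (-32/3 + (-3 - 1)²)*(-2) = (-32/3 + (-4)²)*(-2) = (-32/3 + 16)*(-2) = (16/3)*(-2) = -32/3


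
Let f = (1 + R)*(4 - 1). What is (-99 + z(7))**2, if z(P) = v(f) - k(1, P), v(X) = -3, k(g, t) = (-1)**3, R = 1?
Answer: 10201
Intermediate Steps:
k(g, t) = -1
f = 6 (f = (1 + 1)*(4 - 1) = 2*3 = 6)
z(P) = -2 (z(P) = -3 - 1*(-1) = -3 + 1 = -2)
(-99 + z(7))**2 = (-99 - 2)**2 = (-101)**2 = 10201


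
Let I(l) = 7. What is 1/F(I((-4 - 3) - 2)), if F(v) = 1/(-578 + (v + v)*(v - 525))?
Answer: -7830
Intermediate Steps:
F(v) = 1/(-578 + 2*v*(-525 + v)) (F(v) = 1/(-578 + (2*v)*(-525 + v)) = 1/(-578 + 2*v*(-525 + v)))
1/F(I((-4 - 3) - 2)) = 1/(1/(2*(-289 + 7² - 525*7))) = 1/(1/(2*(-289 + 49 - 3675))) = 1/((½)/(-3915)) = 1/((½)*(-1/3915)) = 1/(-1/7830) = -7830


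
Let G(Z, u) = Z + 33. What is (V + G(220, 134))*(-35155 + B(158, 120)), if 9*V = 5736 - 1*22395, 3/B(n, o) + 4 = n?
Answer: 4325679733/77 ≈ 5.6178e+7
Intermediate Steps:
B(n, o) = 3/(-4 + n)
V = -1851 (V = (5736 - 1*22395)/9 = (5736 - 22395)/9 = (⅑)*(-16659) = -1851)
G(Z, u) = 33 + Z
(V + G(220, 134))*(-35155 + B(158, 120)) = (-1851 + (33 + 220))*(-35155 + 3/(-4 + 158)) = (-1851 + 253)*(-35155 + 3/154) = -1598*(-35155 + 3*(1/154)) = -1598*(-35155 + 3/154) = -1598*(-5413867/154) = 4325679733/77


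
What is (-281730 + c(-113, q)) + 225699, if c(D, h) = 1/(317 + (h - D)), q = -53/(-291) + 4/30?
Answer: -11693837308/208703 ≈ -56031.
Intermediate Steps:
q = 153/485 (q = -53*(-1/291) + 4*(1/30) = 53/291 + 2/15 = 153/485 ≈ 0.31546)
c(D, h) = 1/(317 + h - D)
(-281730 + c(-113, q)) + 225699 = (-281730 + 1/(317 + 153/485 - 1*(-113))) + 225699 = (-281730 + 1/(317 + 153/485 + 113)) + 225699 = (-281730 + 1/(208703/485)) + 225699 = (-281730 + 485/208703) + 225699 = -58797895705/208703 + 225699 = -11693837308/208703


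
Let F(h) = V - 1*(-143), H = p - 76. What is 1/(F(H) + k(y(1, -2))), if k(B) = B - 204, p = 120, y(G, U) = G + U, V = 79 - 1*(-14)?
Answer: 1/31 ≈ 0.032258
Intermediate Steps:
V = 93 (V = 79 + 14 = 93)
H = 44 (H = 120 - 76 = 44)
F(h) = 236 (F(h) = 93 - 1*(-143) = 93 + 143 = 236)
k(B) = -204 + B
1/(F(H) + k(y(1, -2))) = 1/(236 + (-204 + (1 - 2))) = 1/(236 + (-204 - 1)) = 1/(236 - 205) = 1/31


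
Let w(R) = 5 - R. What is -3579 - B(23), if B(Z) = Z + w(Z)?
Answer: -3584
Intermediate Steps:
B(Z) = 5 (B(Z) = Z + (5 - Z) = 5)
-3579 - B(23) = -3579 - 1*5 = -3579 - 5 = -3584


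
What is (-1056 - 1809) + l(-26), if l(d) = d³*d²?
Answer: -11884241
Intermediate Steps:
l(d) = d⁵
(-1056 - 1809) + l(-26) = (-1056 - 1809) + (-26)⁵ = -2865 - 11881376 = -11884241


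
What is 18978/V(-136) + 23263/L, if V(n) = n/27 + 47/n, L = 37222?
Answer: -2593437760757/735692830 ≈ -3525.2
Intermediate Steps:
V(n) = 47/n + n/27 (V(n) = n*(1/27) + 47/n = n/27 + 47/n = 47/n + n/27)
18978/V(-136) + 23263/L = 18978/(47/(-136) + (1/27)*(-136)) + 23263/37222 = 18978/(47*(-1/136) - 136/27) + 23263*(1/37222) = 18978/(-47/136 - 136/27) + 23263/37222 = 18978/(-19765/3672) + 23263/37222 = 18978*(-3672/19765) + 23263/37222 = -69687216/19765 + 23263/37222 = -2593437760757/735692830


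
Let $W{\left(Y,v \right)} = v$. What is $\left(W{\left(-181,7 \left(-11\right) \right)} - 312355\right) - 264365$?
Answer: $-576797$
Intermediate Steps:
$\left(W{\left(-181,7 \left(-11\right) \right)} - 312355\right) - 264365 = \left(7 \left(-11\right) - 312355\right) - 264365 = \left(-77 - 312355\right) - 264365 = -312432 - 264365 = -576797$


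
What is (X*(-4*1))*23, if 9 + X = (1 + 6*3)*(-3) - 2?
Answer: 6256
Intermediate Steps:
X = -68 (X = -9 + ((1 + 6*3)*(-3) - 2) = -9 + ((1 + 18)*(-3) - 2) = -9 + (19*(-3) - 2) = -9 + (-57 - 2) = -9 - 59 = -68)
(X*(-4*1))*23 = -(-272)*23 = -68*(-4)*23 = 272*23 = 6256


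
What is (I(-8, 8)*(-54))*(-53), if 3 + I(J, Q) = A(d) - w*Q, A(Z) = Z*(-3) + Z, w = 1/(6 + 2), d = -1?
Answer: -5724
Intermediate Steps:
w = ⅛ (w = 1/8 = ⅛ ≈ 0.12500)
A(Z) = -2*Z (A(Z) = -3*Z + Z = -2*Z)
I(J, Q) = -1 - Q/8 (I(J, Q) = -3 + (-2*(-1) - Q/8) = -3 + (2 - Q/8) = -1 - Q/8)
(I(-8, 8)*(-54))*(-53) = ((-1 - ⅛*8)*(-54))*(-53) = ((-1 - 1)*(-54))*(-53) = -2*(-54)*(-53) = 108*(-53) = -5724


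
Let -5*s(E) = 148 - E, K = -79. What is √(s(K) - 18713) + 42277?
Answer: 42277 + 4*I*√29310/5 ≈ 42277.0 + 136.96*I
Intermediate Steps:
s(E) = -148/5 + E/5 (s(E) = -(148 - E)/5 = -148/5 + E/5)
√(s(K) - 18713) + 42277 = √((-148/5 + (⅕)*(-79)) - 18713) + 42277 = √((-148/5 - 79/5) - 18713) + 42277 = √(-227/5 - 18713) + 42277 = √(-93792/5) + 42277 = 4*I*√29310/5 + 42277 = 42277 + 4*I*√29310/5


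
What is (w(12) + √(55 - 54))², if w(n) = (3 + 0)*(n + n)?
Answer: 5329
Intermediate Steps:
w(n) = 6*n (w(n) = 3*(2*n) = 6*n)
(w(12) + √(55 - 54))² = (6*12 + √(55 - 54))² = (72 + √1)² = (72 + 1)² = 73² = 5329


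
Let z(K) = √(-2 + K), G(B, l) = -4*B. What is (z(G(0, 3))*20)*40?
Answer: 800*I*√2 ≈ 1131.4*I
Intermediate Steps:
(z(G(0, 3))*20)*40 = (√(-2 - 4*0)*20)*40 = (√(-2 + 0)*20)*40 = (√(-2)*20)*40 = ((I*√2)*20)*40 = (20*I*√2)*40 = 800*I*√2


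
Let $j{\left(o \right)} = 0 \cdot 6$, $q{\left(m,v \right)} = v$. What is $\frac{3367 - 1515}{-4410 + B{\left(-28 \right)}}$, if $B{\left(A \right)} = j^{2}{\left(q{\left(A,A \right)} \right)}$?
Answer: $- \frac{926}{2205} \approx -0.41995$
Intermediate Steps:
$j{\left(o \right)} = 0$
$B{\left(A \right)} = 0$ ($B{\left(A \right)} = 0^{2} = 0$)
$\frac{3367 - 1515}{-4410 + B{\left(-28 \right)}} = \frac{3367 - 1515}{-4410 + 0} = \frac{1852}{-4410} = 1852 \left(- \frac{1}{4410}\right) = - \frac{926}{2205}$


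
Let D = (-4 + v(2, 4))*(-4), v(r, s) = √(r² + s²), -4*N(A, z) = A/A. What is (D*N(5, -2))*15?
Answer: -60 + 30*√5 ≈ 7.0820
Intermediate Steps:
N(A, z) = -¼ (N(A, z) = -A/(4*A) = -¼*1 = -¼)
D = 16 - 8*√5 (D = (-4 + √(2² + 4²))*(-4) = (-4 + √(4 + 16))*(-4) = (-4 + √20)*(-4) = (-4 + 2*√5)*(-4) = 16 - 8*√5 ≈ -1.8885)
(D*N(5, -2))*15 = ((16 - 8*√5)*(-¼))*15 = (-4 + 2*√5)*15 = -60 + 30*√5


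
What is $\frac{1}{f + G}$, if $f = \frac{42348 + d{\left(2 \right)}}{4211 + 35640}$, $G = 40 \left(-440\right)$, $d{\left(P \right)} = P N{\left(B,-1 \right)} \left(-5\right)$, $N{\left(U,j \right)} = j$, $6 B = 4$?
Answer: $- \frac{39851}{701335242} \approx -5.6822 \cdot 10^{-5}$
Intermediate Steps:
$B = \frac{2}{3}$ ($B = \frac{1}{6} \cdot 4 = \frac{2}{3} \approx 0.66667$)
$d{\left(P \right)} = 5 P$ ($d{\left(P \right)} = P \left(-1\right) \left(-5\right) = - P \left(-5\right) = 5 P$)
$G = -17600$
$f = \frac{42358}{39851}$ ($f = \frac{42348 + 5 \cdot 2}{4211 + 35640} = \frac{42348 + 10}{39851} = 42358 \cdot \frac{1}{39851} = \frac{42358}{39851} \approx 1.0629$)
$\frac{1}{f + G} = \frac{1}{\frac{42358}{39851} - 17600} = \frac{1}{- \frac{701335242}{39851}} = - \frac{39851}{701335242}$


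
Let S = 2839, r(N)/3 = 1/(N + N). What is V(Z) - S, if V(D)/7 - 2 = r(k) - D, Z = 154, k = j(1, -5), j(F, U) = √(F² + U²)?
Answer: -3903 + 21*√26/52 ≈ -3900.9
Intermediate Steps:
k = √26 (k = √(1² + (-5)²) = √(1 + 25) = √26 ≈ 5.0990)
r(N) = 3/(2*N) (r(N) = 3/(N + N) = 3/((2*N)) = 3*(1/(2*N)) = 3/(2*N))
V(D) = 14 - 7*D + 21*√26/52 (V(D) = 14 + 7*(3/(2*(√26)) - D) = 14 + 7*(3*(√26/26)/2 - D) = 14 + 7*(3*√26/52 - D) = 14 + 7*(-D + 3*√26/52) = 14 + (-7*D + 21*√26/52) = 14 - 7*D + 21*√26/52)
V(Z) - S = (14 - 7*154 + 21*√26/52) - 1*2839 = (14 - 1078 + 21*√26/52) - 2839 = (-1064 + 21*√26/52) - 2839 = -3903 + 21*√26/52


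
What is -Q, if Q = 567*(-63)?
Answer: 35721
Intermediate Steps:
Q = -35721
-Q = -1*(-35721) = 35721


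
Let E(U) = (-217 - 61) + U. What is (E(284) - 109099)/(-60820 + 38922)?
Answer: 109093/21898 ≈ 4.9819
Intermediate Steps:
E(U) = -278 + U
(E(284) - 109099)/(-60820 + 38922) = ((-278 + 284) - 109099)/(-60820 + 38922) = (6 - 109099)/(-21898) = -109093*(-1/21898) = 109093/21898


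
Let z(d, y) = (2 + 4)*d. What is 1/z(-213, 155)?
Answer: -1/1278 ≈ -0.00078247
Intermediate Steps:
z(d, y) = 6*d
1/z(-213, 155) = 1/(6*(-213)) = 1/(-1278) = -1/1278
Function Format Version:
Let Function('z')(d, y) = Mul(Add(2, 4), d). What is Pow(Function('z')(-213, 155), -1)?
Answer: Rational(-1, 1278) ≈ -0.00078247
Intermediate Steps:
Function('z')(d, y) = Mul(6, d)
Pow(Function('z')(-213, 155), -1) = Pow(Mul(6, -213), -1) = Pow(-1278, -1) = Rational(-1, 1278)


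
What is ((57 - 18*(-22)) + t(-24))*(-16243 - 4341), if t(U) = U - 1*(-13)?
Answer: -9098128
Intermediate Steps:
t(U) = 13 + U (t(U) = U + 13 = 13 + U)
((57 - 18*(-22)) + t(-24))*(-16243 - 4341) = ((57 - 18*(-22)) + (13 - 24))*(-16243 - 4341) = ((57 + 396) - 11)*(-20584) = (453 - 11)*(-20584) = 442*(-20584) = -9098128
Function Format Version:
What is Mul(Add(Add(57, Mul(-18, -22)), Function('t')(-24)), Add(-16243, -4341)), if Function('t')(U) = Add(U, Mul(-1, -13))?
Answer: -9098128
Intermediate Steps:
Function('t')(U) = Add(13, U) (Function('t')(U) = Add(U, 13) = Add(13, U))
Mul(Add(Add(57, Mul(-18, -22)), Function('t')(-24)), Add(-16243, -4341)) = Mul(Add(Add(57, Mul(-18, -22)), Add(13, -24)), Add(-16243, -4341)) = Mul(Add(Add(57, 396), -11), -20584) = Mul(Add(453, -11), -20584) = Mul(442, -20584) = -9098128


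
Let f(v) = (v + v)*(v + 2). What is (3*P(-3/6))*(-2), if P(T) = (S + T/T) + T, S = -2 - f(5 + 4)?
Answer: 1197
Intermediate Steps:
f(v) = 2*v*(2 + v) (f(v) = (2*v)*(2 + v) = 2*v*(2 + v))
S = -200 (S = -2 - 2*(5 + 4)*(2 + (5 + 4)) = -2 - 2*9*(2 + 9) = -2 - 2*9*11 = -2 - 1*198 = -2 - 198 = -200)
P(T) = -199 + T (P(T) = (-200 + T/T) + T = (-200 + 1) + T = -199 + T)
(3*P(-3/6))*(-2) = (3*(-199 - 3/6))*(-2) = (3*(-199 - 3*1/6))*(-2) = (3*(-199 - 1/2))*(-2) = (3*(-399/2))*(-2) = -1197/2*(-2) = 1197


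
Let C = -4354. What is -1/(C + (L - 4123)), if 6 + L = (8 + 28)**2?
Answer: 1/7187 ≈ 0.00013914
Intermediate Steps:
L = 1290 (L = -6 + (8 + 28)**2 = -6 + 36**2 = -6 + 1296 = 1290)
-1/(C + (L - 4123)) = -1/(-4354 + (1290 - 4123)) = -1/(-4354 - 2833) = -1/(-7187) = -1*(-1/7187) = 1/7187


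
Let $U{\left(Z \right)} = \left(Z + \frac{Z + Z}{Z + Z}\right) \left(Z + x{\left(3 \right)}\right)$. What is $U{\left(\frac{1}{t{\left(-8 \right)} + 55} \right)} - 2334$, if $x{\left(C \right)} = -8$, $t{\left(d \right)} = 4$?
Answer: $- \frac{8152914}{3481} \approx -2342.1$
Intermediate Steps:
$U{\left(Z \right)} = \left(1 + Z\right) \left(-8 + Z\right)$ ($U{\left(Z \right)} = \left(Z + \frac{Z + Z}{Z + Z}\right) \left(Z - 8\right) = \left(Z + \frac{2 Z}{2 Z}\right) \left(-8 + Z\right) = \left(Z + 2 Z \frac{1}{2 Z}\right) \left(-8 + Z\right) = \left(Z + 1\right) \left(-8 + Z\right) = \left(1 + Z\right) \left(-8 + Z\right)$)
$U{\left(\frac{1}{t{\left(-8 \right)} + 55} \right)} - 2334 = \left(-8 + \left(\frac{1}{4 + 55}\right)^{2} - \frac{7}{4 + 55}\right) - 2334 = \left(-8 + \left(\frac{1}{59}\right)^{2} - \frac{7}{59}\right) - 2334 = \left(-8 + \frac{1}{3481} - \frac{7}{59}\right) - 2334 = - \frac{28260}{3481} - 2334 = - \frac{8152914}{3481}$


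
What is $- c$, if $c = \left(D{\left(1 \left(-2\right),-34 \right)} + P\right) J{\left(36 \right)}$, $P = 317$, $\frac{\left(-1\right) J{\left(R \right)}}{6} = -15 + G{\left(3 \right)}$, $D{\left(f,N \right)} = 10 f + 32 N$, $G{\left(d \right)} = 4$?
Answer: $52206$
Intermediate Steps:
$J{\left(R \right)} = 66$ ($J{\left(R \right)} = - 6 \left(-15 + 4\right) = \left(-6\right) \left(-11\right) = 66$)
$c = -52206$ ($c = \left(\left(10 \cdot 1 \left(-2\right) + 32 \left(-34\right)\right) + 317\right) 66 = \left(\left(10 \left(-2\right) - 1088\right) + 317\right) 66 = \left(\left(-20 - 1088\right) + 317\right) 66 = \left(-1108 + 317\right) 66 = \left(-791\right) 66 = -52206$)
$- c = \left(-1\right) \left(-52206\right) = 52206$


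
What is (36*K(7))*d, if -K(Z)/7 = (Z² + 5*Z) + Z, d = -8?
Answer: 183456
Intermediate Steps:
K(Z) = -42*Z - 7*Z² (K(Z) = -7*((Z² + 5*Z) + Z) = -7*(Z² + 6*Z) = -42*Z - 7*Z²)
(36*K(7))*d = (36*(-7*7*(6 + 7)))*(-8) = (36*(-7*7*13))*(-8) = (36*(-637))*(-8) = -22932*(-8) = 183456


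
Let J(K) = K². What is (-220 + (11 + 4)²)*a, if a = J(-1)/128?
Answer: 5/128 ≈ 0.039063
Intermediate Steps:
a = 1/128 (a = (-1)²/128 = 1*(1/128) = 1/128 ≈ 0.0078125)
(-220 + (11 + 4)²)*a = (-220 + (11 + 4)²)*(1/128) = (-220 + 15²)*(1/128) = (-220 + 225)*(1/128) = 5*(1/128) = 5/128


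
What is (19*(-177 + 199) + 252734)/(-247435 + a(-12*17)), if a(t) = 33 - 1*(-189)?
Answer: -253152/247213 ≈ -1.0240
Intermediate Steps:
a(t) = 222 (a(t) = 33 + 189 = 222)
(19*(-177 + 199) + 252734)/(-247435 + a(-12*17)) = (19*(-177 + 199) + 252734)/(-247435 + 222) = (19*22 + 252734)/(-247213) = (418 + 252734)*(-1/247213) = 253152*(-1/247213) = -253152/247213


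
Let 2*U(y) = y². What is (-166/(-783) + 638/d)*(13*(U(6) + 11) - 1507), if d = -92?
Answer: 136809665/18009 ≈ 7596.7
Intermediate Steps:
U(y) = y²/2
(-166/(-783) + 638/d)*(13*(U(6) + 11) - 1507) = (-166/(-783) + 638/(-92))*(13*((½)*6² + 11) - 1507) = (-166*(-1/783) + 638*(-1/92))*(13*((½)*36 + 11) - 1507) = (166/783 - 319/46)*(13*(18 + 11) - 1507) = -242141*(13*29 - 1507)/36018 = -242141*(377 - 1507)/36018 = -242141/36018*(-1130) = 136809665/18009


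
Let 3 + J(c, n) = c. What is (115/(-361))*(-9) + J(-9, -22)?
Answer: -3297/361 ≈ -9.1330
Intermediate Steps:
J(c, n) = -3 + c
(115/(-361))*(-9) + J(-9, -22) = (115/(-361))*(-9) + (-3 - 9) = (115*(-1/361))*(-9) - 12 = -115/361*(-9) - 12 = 1035/361 - 12 = -3297/361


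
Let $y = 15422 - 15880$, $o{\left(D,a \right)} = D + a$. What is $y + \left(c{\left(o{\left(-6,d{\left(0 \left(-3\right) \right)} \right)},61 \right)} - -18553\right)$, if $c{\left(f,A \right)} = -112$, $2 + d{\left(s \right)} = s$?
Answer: $17983$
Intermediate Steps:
$d{\left(s \right)} = -2 + s$
$y = -458$
$y + \left(c{\left(o{\left(-6,d{\left(0 \left(-3\right) \right)} \right)},61 \right)} - -18553\right) = -458 - -18441 = -458 + \left(-112 + 18553\right) = -458 + 18441 = 17983$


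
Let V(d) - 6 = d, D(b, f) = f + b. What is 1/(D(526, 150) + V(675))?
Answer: 1/1357 ≈ 0.00073692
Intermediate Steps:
D(b, f) = b + f
V(d) = 6 + d
1/(D(526, 150) + V(675)) = 1/((526 + 150) + (6 + 675)) = 1/(676 + 681) = 1/1357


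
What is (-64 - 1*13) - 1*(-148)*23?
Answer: 3327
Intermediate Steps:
(-64 - 1*13) - 1*(-148)*23 = (-64 - 13) + 148*23 = -77 + 3404 = 3327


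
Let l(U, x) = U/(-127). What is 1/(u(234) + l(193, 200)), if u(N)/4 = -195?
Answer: -127/99253 ≈ -0.0012796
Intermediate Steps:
u(N) = -780 (u(N) = 4*(-195) = -780)
l(U, x) = -U/127 (l(U, x) = U*(-1/127) = -U/127)
1/(u(234) + l(193, 200)) = 1/(-780 - 1/127*193) = 1/(-780 - 193/127) = 1/(-99253/127) = -127/99253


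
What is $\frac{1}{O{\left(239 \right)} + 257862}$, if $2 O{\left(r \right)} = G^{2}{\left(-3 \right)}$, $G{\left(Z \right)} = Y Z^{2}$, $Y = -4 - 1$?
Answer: $\frac{2}{517749} \approx 3.8629 \cdot 10^{-6}$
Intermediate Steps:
$Y = -5$
$G{\left(Z \right)} = - 5 Z^{2}$
$O{\left(r \right)} = \frac{2025}{2}$ ($O{\left(r \right)} = \frac{\left(- 5 \left(-3\right)^{2}\right)^{2}}{2} = \frac{\left(\left(-5\right) 9\right)^{2}}{2} = \frac{\left(-45\right)^{2}}{2} = \frac{1}{2} \cdot 2025 = \frac{2025}{2}$)
$\frac{1}{O{\left(239 \right)} + 257862} = \frac{1}{\frac{2025}{2} + 257862} = \frac{1}{\frac{517749}{2}} = \frac{2}{517749}$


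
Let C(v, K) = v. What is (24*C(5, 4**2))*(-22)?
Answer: -2640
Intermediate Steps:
(24*C(5, 4**2))*(-22) = (24*5)*(-22) = 120*(-22) = -2640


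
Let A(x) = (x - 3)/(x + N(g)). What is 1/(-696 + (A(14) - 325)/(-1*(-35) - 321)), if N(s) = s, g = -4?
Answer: -2860/1987321 ≈ -0.0014391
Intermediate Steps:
A(x) = (-3 + x)/(-4 + x) (A(x) = (x - 3)/(x - 4) = (-3 + x)/(-4 + x))
1/(-696 + (A(14) - 325)/(-1*(-35) - 321)) = 1/(-696 + ((-3 + 14)/(-4 + 14) - 325)/(-1*(-35) - 321)) = 1/(-696 + (11/10 - 325)/(35 - 321)) = 1/(-696 + ((1/10)*11 - 325)/(-286)) = 1/(-696 + (11/10 - 325)*(-1/286)) = 1/(-696 - 3239/10*(-1/286)) = 1/(-696 + 3239/2860) = 1/(-1987321/2860) = -2860/1987321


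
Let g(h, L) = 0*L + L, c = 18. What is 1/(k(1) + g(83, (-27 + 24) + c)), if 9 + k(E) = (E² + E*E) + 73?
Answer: 1/81 ≈ 0.012346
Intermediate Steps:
g(h, L) = L (g(h, L) = 0 + L = L)
k(E) = 64 + 2*E² (k(E) = -9 + ((E² + E*E) + 73) = -9 + ((E² + E²) + 73) = -9 + (2*E² + 73) = -9 + (73 + 2*E²) = 64 + 2*E²)
1/(k(1) + g(83, (-27 + 24) + c)) = 1/((64 + 2*1²) + ((-27 + 24) + 18)) = 1/((64 + 2*1) + (-3 + 18)) = 1/((64 + 2) + 15) = 1/(66 + 15) = 1/81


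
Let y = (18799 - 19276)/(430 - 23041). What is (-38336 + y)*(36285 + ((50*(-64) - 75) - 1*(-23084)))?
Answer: -16207703485662/7537 ≈ -2.1504e+9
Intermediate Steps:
y = 159/7537 (y = -477/(-22611) = -477*(-1/22611) = 159/7537 ≈ 0.021096)
(-38336 + y)*(36285 + ((50*(-64) - 75) - 1*(-23084))) = (-38336 + 159/7537)*(36285 + ((50*(-64) - 75) - 1*(-23084))) = -288938273*(36285 + ((-3200 - 75) + 23084))/7537 = -288938273*(36285 + (-3275 + 23084))/7537 = -288938273*(36285 + 19809)/7537 = -288938273/7537*56094 = -16207703485662/7537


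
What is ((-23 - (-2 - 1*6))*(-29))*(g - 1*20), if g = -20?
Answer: -17400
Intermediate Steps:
((-23 - (-2 - 1*6))*(-29))*(g - 1*20) = ((-23 - (-2 - 1*6))*(-29))*(-20 - 1*20) = ((-23 - (-2 - 6))*(-29))*(-20 - 20) = ((-23 - 1*(-8))*(-29))*(-40) = ((-23 + 8)*(-29))*(-40) = -15*(-29)*(-40) = 435*(-40) = -17400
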